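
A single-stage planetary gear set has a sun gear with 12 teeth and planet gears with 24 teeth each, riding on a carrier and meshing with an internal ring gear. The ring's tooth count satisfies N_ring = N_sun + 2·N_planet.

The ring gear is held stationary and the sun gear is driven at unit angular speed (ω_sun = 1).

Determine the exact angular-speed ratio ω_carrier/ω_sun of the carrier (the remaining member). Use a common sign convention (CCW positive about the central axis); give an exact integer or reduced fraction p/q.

N_ring = 12 + 2·24 = 60
12(ω_s−ω_c) = −60(ω_r−ω_c),  ω_r=0, ω_s=1
12(1−ω_c) = −60(0−ω_c)  ⇒  72ω_c = 12  ⇒  ω_c = 1/6
ω_c/ω_s = 1/6

1/6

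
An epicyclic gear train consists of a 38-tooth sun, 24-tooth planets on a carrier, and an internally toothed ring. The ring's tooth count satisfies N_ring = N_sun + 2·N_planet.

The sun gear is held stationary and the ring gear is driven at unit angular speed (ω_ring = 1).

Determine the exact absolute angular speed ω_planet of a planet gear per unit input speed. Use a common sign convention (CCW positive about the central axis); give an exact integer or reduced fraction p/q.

N_ring = 38 + 2·24 = 86
38(ω_s−ω_c) = −86(ω_r−ω_c),  ω_s=0, ω_r=1
38(0−ω_c) = −86(1−ω_c)  ⇒  124ω_c = 86  ⇒  ω_c = 43/62
sun–planet: 38·(0−43/62) = −24·(ω_p−ω_c)  ⇒  ω_p−ω_c = −(38/24)·(-43/62) = 817/744
ω_p = 43/62 + 817/744 = 43/24

43/24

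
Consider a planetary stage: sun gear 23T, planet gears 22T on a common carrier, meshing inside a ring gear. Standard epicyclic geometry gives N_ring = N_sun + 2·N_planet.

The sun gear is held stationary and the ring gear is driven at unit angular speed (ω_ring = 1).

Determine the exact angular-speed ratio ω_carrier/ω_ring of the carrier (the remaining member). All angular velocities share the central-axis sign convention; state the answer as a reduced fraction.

67/90

N_ring = 23 + 2·22 = 67
23(ω_s−ω_c) = −67(ω_r−ω_c),  ω_s=0, ω_r=1
23(0−ω_c) = −67(1−ω_c)  ⇒  90ω_c = 67  ⇒  ω_c = 67/90
ω_c/ω_r = 67/90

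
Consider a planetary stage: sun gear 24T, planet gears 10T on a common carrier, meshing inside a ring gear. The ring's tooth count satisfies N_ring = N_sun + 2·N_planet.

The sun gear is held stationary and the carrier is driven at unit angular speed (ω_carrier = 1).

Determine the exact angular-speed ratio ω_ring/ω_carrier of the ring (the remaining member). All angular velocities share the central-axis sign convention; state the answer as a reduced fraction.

17/11

N_ring = 24 + 2·10 = 44
24(ω_s−ω_c) = −44(ω_r−ω_c),  ω_s=0, ω_c=1
ω_r = 1 − (24/44)(0−1) = 17/11
ω_r/ω_c = 17/11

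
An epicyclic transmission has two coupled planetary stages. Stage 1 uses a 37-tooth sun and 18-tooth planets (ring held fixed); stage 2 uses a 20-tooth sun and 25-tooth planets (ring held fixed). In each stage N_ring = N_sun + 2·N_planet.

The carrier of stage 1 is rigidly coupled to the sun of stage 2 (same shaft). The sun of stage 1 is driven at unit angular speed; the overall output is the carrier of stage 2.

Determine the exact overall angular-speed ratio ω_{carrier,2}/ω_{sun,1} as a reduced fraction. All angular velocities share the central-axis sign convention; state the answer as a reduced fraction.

Stage 1: N_ring = 37 + 2·18 = 73
Stage 1: 37(ω_s−ω_c) = −73(ω_r−ω_c),  ω_r=0, ω_s=1
Stage 1: 37(1−ω_c) = −73(0−ω_c)  ⇒  110ω_c = 37  ⇒  ω_c = 37/110
  ⇒ ω_c¹/ω_s¹ = 37/110
Stage 2: N_ring = 20 + 2·25 = 70
Stage 2: 20(ω_s−ω_c) = −70(ω_r−ω_c),  ω_r=0, ω_s=1
Stage 2: 20(1−ω_c) = −70(0−ω_c)  ⇒  90ω_c = 20  ⇒  ω_c = 2/9
  ⇒ ω_c²/ω_s² = 2/9
Coupling ω_s² = ω_c¹ ⇒ overall = 37/110 × 2/9 = 37/495

37/495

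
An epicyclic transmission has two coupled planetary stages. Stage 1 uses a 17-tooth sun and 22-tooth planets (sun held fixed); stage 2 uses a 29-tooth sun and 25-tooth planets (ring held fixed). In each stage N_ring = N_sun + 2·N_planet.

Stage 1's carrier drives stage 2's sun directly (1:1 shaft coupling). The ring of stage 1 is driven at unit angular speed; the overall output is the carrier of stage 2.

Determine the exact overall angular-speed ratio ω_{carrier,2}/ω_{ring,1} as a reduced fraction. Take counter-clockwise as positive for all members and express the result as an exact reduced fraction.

Stage 1: N_ring = 17 + 2·22 = 61
Stage 1: 17(ω_s−ω_c) = −61(ω_r−ω_c),  ω_s=0, ω_r=1
Stage 1: 17(0−ω_c) = −61(1−ω_c)  ⇒  78ω_c = 61  ⇒  ω_c = 61/78
  ⇒ ω_c¹/ω_r¹ = 61/78
Stage 2: N_ring = 29 + 2·25 = 79
Stage 2: 29(ω_s−ω_c) = −79(ω_r−ω_c),  ω_r=0, ω_s=1
Stage 2: 29(1−ω_c) = −79(0−ω_c)  ⇒  108ω_c = 29  ⇒  ω_c = 29/108
  ⇒ ω_c²/ω_s² = 29/108
Coupling ω_s² = ω_c¹ ⇒ overall = 61/78 × 29/108 = 1769/8424

1769/8424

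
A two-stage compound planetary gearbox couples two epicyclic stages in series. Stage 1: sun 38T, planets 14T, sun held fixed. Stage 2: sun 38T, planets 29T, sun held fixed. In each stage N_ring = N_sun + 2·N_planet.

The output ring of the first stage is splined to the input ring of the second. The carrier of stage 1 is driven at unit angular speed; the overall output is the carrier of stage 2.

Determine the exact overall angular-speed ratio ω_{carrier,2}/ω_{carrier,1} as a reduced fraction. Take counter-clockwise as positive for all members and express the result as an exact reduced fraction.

Stage 1: N_ring = 38 + 2·14 = 66
Stage 1: 38(ω_s−ω_c) = −66(ω_r−ω_c),  ω_s=0, ω_c=1
Stage 1: ω_r = 1 − (38/66)(0−1) = 52/33
  ⇒ ω_r¹/ω_c¹ = 52/33
Stage 2: N_ring = 38 + 2·29 = 96
Stage 2: 38(ω_s−ω_c) = −96(ω_r−ω_c),  ω_s=0, ω_r=1
Stage 2: 38(0−ω_c) = −96(1−ω_c)  ⇒  134ω_c = 96  ⇒  ω_c = 48/67
  ⇒ ω_c²/ω_r² = 48/67
Coupling ω_r² = ω_r¹ ⇒ overall = 52/33 × 48/67 = 832/737

832/737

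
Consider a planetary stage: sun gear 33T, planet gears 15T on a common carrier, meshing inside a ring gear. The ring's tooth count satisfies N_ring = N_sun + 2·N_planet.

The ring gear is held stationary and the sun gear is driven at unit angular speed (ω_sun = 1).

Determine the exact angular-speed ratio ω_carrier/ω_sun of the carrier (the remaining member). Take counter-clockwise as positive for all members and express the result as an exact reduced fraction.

11/32

N_ring = 33 + 2·15 = 63
33(ω_s−ω_c) = −63(ω_r−ω_c),  ω_r=0, ω_s=1
33(1−ω_c) = −63(0−ω_c)  ⇒  96ω_c = 33  ⇒  ω_c = 11/32
ω_c/ω_s = 11/32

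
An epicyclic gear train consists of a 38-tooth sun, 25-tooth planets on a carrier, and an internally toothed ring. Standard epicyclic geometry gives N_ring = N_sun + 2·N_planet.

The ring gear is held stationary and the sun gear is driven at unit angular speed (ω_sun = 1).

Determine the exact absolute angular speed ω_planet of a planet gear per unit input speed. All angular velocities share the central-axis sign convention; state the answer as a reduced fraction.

-19/25

N_ring = 38 + 2·25 = 88
38(ω_s−ω_c) = −88(ω_r−ω_c),  ω_r=0, ω_s=1
38(1−ω_c) = −88(0−ω_c)  ⇒  126ω_c = 38  ⇒  ω_c = 19/63
sun–planet: 38·(1−19/63) = −25·(ω_p−ω_c)  ⇒  ω_p−ω_c = −(38/25)·(44/63) = -1672/1575
ω_p = 19/63 − 1672/1575 = -19/25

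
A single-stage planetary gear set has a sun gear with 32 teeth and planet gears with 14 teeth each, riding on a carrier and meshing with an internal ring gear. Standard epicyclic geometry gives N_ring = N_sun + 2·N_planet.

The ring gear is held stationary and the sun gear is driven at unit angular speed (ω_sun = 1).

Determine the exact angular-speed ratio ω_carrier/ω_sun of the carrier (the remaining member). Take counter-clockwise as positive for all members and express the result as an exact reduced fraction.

N_ring = 32 + 2·14 = 60
32(ω_s−ω_c) = −60(ω_r−ω_c),  ω_r=0, ω_s=1
32(1−ω_c) = −60(0−ω_c)  ⇒  92ω_c = 32  ⇒  ω_c = 8/23
ω_c/ω_s = 8/23

8/23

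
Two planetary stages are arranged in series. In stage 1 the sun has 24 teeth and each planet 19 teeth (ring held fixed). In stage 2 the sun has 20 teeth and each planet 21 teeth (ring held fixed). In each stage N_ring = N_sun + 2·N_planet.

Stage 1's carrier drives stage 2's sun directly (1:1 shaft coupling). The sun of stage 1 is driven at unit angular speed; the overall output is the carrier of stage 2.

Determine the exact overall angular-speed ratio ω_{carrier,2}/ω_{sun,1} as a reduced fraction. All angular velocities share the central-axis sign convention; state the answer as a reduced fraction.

120/1763

Stage 1: N_ring = 24 + 2·19 = 62
Stage 1: 24(ω_s−ω_c) = −62(ω_r−ω_c),  ω_r=0, ω_s=1
Stage 1: 24(1−ω_c) = −62(0−ω_c)  ⇒  86ω_c = 24  ⇒  ω_c = 12/43
  ⇒ ω_c¹/ω_s¹ = 12/43
Stage 2: N_ring = 20 + 2·21 = 62
Stage 2: 20(ω_s−ω_c) = −62(ω_r−ω_c),  ω_r=0, ω_s=1
Stage 2: 20(1−ω_c) = −62(0−ω_c)  ⇒  82ω_c = 20  ⇒  ω_c = 10/41
  ⇒ ω_c²/ω_s² = 10/41
Coupling ω_s² = ω_c¹ ⇒ overall = 12/43 × 10/41 = 120/1763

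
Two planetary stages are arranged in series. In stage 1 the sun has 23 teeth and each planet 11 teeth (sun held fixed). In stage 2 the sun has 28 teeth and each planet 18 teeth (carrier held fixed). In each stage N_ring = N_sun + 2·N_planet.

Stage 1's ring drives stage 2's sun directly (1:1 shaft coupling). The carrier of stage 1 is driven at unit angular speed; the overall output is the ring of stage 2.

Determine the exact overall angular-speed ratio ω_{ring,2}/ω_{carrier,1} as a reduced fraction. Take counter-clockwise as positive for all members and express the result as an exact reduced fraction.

Stage 1: N_ring = 23 + 2·11 = 45
Stage 1: 23(ω_s−ω_c) = −45(ω_r−ω_c),  ω_s=0, ω_c=1
Stage 1: ω_r = 1 − (23/45)(0−1) = 68/45
  ⇒ ω_r¹/ω_c¹ = 68/45
Stage 2: N_ring = 28 + 2·18 = 64
Stage 2: 28(ω_s−ω_c) = −64(ω_r−ω_c),  ω_c=0, ω_s=1
Stage 2: ω_r = 0 − (28/64)(1−0) = -7/16
  ⇒ ω_r²/ω_s² = -7/16
Coupling ω_s² = ω_r¹ ⇒ overall = 68/45 × -7/16 = -119/180

-119/180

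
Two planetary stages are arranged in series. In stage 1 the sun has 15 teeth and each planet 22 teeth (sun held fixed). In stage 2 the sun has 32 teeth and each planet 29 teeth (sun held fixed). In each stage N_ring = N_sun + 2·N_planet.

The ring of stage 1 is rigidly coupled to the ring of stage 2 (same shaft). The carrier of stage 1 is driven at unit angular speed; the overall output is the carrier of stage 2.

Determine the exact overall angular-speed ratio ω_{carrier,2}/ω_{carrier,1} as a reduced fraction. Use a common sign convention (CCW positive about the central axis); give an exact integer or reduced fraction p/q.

Stage 1: N_ring = 15 + 2·22 = 59
Stage 1: 15(ω_s−ω_c) = −59(ω_r−ω_c),  ω_s=0, ω_c=1
Stage 1: ω_r = 1 − (15/59)(0−1) = 74/59
  ⇒ ω_r¹/ω_c¹ = 74/59
Stage 2: N_ring = 32 + 2·29 = 90
Stage 2: 32(ω_s−ω_c) = −90(ω_r−ω_c),  ω_s=0, ω_r=1
Stage 2: 32(0−ω_c) = −90(1−ω_c)  ⇒  122ω_c = 90  ⇒  ω_c = 45/61
  ⇒ ω_c²/ω_r² = 45/61
Coupling ω_r² = ω_r¹ ⇒ overall = 74/59 × 45/61 = 3330/3599

3330/3599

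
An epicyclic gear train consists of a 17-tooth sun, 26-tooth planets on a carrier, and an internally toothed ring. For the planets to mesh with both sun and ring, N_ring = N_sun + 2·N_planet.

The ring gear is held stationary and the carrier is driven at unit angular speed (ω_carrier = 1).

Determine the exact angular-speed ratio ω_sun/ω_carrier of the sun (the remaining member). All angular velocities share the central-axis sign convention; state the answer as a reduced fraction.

86/17

N_ring = 17 + 2·26 = 69
17(ω_s−ω_c) = −69(ω_r−ω_c),  ω_r=0, ω_c=1
ω_s = 1 − (69/17)(0−1) = 86/17
ω_s/ω_c = 86/17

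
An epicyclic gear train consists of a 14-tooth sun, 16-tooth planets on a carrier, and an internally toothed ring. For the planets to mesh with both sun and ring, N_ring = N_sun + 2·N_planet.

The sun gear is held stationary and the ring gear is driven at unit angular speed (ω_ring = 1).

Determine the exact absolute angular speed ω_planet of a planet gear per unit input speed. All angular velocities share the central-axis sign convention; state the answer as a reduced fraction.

23/16

N_ring = 14 + 2·16 = 46
14(ω_s−ω_c) = −46(ω_r−ω_c),  ω_s=0, ω_r=1
14(0−ω_c) = −46(1−ω_c)  ⇒  60ω_c = 46  ⇒  ω_c = 23/30
sun–planet: 14·(0−23/30) = −16·(ω_p−ω_c)  ⇒  ω_p−ω_c = −(14/16)·(-23/30) = 161/240
ω_p = 23/30 + 161/240 = 23/16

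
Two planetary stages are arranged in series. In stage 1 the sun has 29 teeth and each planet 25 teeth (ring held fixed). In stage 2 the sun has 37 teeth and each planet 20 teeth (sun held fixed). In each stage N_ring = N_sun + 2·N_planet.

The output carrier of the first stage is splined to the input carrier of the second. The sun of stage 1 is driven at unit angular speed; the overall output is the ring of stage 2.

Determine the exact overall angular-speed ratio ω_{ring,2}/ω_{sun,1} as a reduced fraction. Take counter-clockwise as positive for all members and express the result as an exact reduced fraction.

Stage 1: N_ring = 29 + 2·25 = 79
Stage 1: 29(ω_s−ω_c) = −79(ω_r−ω_c),  ω_r=0, ω_s=1
Stage 1: 29(1−ω_c) = −79(0−ω_c)  ⇒  108ω_c = 29  ⇒  ω_c = 29/108
  ⇒ ω_c¹/ω_s¹ = 29/108
Stage 2: N_ring = 37 + 2·20 = 77
Stage 2: 37(ω_s−ω_c) = −77(ω_r−ω_c),  ω_s=0, ω_c=1
Stage 2: ω_r = 1 − (37/77)(0−1) = 114/77
  ⇒ ω_r²/ω_c² = 114/77
Coupling ω_c² = ω_c¹ ⇒ overall = 29/108 × 114/77 = 551/1386

551/1386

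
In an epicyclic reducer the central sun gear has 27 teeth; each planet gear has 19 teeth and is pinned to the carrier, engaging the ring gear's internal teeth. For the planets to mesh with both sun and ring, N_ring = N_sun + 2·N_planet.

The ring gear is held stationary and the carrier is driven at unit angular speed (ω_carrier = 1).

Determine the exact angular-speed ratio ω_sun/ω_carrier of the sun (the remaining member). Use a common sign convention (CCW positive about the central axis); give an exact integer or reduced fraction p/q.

N_ring = 27 + 2·19 = 65
27(ω_s−ω_c) = −65(ω_r−ω_c),  ω_r=0, ω_c=1
ω_s = 1 − (65/27)(0−1) = 92/27
ω_s/ω_c = 92/27

92/27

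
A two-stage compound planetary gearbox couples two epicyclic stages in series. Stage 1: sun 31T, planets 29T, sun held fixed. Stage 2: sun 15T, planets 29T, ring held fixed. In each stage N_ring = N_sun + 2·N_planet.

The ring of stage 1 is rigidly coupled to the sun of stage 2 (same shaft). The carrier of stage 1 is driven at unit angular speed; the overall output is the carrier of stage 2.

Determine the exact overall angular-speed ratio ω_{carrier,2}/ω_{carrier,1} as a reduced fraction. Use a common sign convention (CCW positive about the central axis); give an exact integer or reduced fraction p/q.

Stage 1: N_ring = 31 + 2·29 = 89
Stage 1: 31(ω_s−ω_c) = −89(ω_r−ω_c),  ω_s=0, ω_c=1
Stage 1: ω_r = 1 − (31/89)(0−1) = 120/89
  ⇒ ω_r¹/ω_c¹ = 120/89
Stage 2: N_ring = 15 + 2·29 = 73
Stage 2: 15(ω_s−ω_c) = −73(ω_r−ω_c),  ω_r=0, ω_s=1
Stage 2: 15(1−ω_c) = −73(0−ω_c)  ⇒  88ω_c = 15  ⇒  ω_c = 15/88
  ⇒ ω_c²/ω_s² = 15/88
Coupling ω_s² = ω_r¹ ⇒ overall = 120/89 × 15/88 = 225/979

225/979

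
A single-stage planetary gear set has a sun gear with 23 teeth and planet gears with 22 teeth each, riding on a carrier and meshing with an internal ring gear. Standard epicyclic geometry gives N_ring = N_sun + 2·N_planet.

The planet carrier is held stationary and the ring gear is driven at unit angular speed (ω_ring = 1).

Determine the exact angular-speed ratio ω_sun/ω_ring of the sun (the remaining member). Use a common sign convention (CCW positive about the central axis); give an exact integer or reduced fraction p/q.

N_ring = 23 + 2·22 = 67
23(ω_s−ω_c) = −67(ω_r−ω_c),  ω_c=0, ω_r=1
ω_s = 0 − (67/23)(1−0) = -67/23
ω_s/ω_r = -67/23

-67/23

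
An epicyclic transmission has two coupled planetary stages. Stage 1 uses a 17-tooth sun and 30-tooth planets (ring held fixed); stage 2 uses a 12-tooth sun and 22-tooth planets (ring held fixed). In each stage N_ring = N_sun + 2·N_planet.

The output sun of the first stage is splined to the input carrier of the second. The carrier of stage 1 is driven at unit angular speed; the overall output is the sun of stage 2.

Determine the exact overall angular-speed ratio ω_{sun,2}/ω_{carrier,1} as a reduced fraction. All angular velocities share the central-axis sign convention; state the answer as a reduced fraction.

94/3

Stage 1: N_ring = 17 + 2·30 = 77
Stage 1: 17(ω_s−ω_c) = −77(ω_r−ω_c),  ω_r=0, ω_c=1
Stage 1: ω_s = 1 − (77/17)(0−1) = 94/17
  ⇒ ω_s¹/ω_c¹ = 94/17
Stage 2: N_ring = 12 + 2·22 = 56
Stage 2: 12(ω_s−ω_c) = −56(ω_r−ω_c),  ω_r=0, ω_c=1
Stage 2: ω_s = 1 − (56/12)(0−1) = 17/3
  ⇒ ω_s²/ω_c² = 17/3
Coupling ω_c² = ω_s¹ ⇒ overall = 94/17 × 17/3 = 94/3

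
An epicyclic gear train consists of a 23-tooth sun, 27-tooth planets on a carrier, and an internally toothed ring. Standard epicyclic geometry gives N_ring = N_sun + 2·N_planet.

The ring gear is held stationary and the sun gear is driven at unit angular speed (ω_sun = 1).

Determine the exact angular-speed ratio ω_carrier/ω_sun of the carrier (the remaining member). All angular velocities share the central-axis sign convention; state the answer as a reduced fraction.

23/100

N_ring = 23 + 2·27 = 77
23(ω_s−ω_c) = −77(ω_r−ω_c),  ω_r=0, ω_s=1
23(1−ω_c) = −77(0−ω_c)  ⇒  100ω_c = 23  ⇒  ω_c = 23/100
ω_c/ω_s = 23/100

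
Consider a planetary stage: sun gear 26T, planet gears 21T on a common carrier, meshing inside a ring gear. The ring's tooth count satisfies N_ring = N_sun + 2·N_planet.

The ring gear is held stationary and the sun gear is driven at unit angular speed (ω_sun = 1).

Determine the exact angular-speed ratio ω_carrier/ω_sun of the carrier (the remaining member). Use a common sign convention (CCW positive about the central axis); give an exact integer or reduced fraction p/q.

N_ring = 26 + 2·21 = 68
26(ω_s−ω_c) = −68(ω_r−ω_c),  ω_r=0, ω_s=1
26(1−ω_c) = −68(0−ω_c)  ⇒  94ω_c = 26  ⇒  ω_c = 13/47
ω_c/ω_s = 13/47

13/47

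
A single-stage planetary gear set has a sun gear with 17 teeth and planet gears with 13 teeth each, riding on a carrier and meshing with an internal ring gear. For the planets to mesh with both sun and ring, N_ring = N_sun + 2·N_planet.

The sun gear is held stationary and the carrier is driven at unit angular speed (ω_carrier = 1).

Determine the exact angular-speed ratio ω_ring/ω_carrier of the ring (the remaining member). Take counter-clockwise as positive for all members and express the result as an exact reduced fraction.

N_ring = 17 + 2·13 = 43
17(ω_s−ω_c) = −43(ω_r−ω_c),  ω_s=0, ω_c=1
ω_r = 1 − (17/43)(0−1) = 60/43
ω_r/ω_c = 60/43

60/43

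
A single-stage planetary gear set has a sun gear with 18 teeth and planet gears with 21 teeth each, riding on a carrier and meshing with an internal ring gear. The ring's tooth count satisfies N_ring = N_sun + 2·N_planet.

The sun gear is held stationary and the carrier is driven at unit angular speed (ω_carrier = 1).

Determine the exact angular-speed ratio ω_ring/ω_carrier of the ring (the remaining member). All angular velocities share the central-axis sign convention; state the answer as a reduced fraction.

13/10

N_ring = 18 + 2·21 = 60
18(ω_s−ω_c) = −60(ω_r−ω_c),  ω_s=0, ω_c=1
ω_r = 1 − (18/60)(0−1) = 13/10
ω_r/ω_c = 13/10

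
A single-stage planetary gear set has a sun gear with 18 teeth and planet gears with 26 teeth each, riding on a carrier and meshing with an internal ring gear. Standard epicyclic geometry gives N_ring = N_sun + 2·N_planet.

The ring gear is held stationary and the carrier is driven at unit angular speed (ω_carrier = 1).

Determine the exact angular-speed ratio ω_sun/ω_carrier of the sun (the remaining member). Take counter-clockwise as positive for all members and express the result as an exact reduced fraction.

44/9

N_ring = 18 + 2·26 = 70
18(ω_s−ω_c) = −70(ω_r−ω_c),  ω_r=0, ω_c=1
ω_s = 1 − (70/18)(0−1) = 44/9
ω_s/ω_c = 44/9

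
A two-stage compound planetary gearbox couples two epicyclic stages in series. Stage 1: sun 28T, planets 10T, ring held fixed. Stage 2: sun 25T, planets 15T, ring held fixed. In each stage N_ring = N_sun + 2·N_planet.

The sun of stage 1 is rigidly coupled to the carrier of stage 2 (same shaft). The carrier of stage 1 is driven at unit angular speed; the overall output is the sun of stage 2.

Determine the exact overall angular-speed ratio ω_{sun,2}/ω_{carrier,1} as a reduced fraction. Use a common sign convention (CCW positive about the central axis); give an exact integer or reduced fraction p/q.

Stage 1: N_ring = 28 + 2·10 = 48
Stage 1: 28(ω_s−ω_c) = −48(ω_r−ω_c),  ω_r=0, ω_c=1
Stage 1: ω_s = 1 − (48/28)(0−1) = 19/7
  ⇒ ω_s¹/ω_c¹ = 19/7
Stage 2: N_ring = 25 + 2·15 = 55
Stage 2: 25(ω_s−ω_c) = −55(ω_r−ω_c),  ω_r=0, ω_c=1
Stage 2: ω_s = 1 − (55/25)(0−1) = 16/5
  ⇒ ω_s²/ω_c² = 16/5
Coupling ω_c² = ω_s¹ ⇒ overall = 19/7 × 16/5 = 304/35

304/35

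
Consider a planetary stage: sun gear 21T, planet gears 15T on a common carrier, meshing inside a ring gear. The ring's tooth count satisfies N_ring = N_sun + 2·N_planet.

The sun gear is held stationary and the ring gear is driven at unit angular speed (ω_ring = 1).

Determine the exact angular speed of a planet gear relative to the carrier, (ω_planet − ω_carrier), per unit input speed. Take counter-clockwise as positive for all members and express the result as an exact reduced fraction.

119/120

N_ring = 21 + 2·15 = 51
21(ω_s−ω_c) = −51(ω_r−ω_c),  ω_s=0, ω_r=1
21(0−ω_c) = −51(1−ω_c)  ⇒  72ω_c = 51  ⇒  ω_c = 17/24
sun–planet: 21·(0−17/24) = −15·(ω_p−ω_c)  ⇒  ω_p−ω_c = −(21/15)·(-17/24) = 119/120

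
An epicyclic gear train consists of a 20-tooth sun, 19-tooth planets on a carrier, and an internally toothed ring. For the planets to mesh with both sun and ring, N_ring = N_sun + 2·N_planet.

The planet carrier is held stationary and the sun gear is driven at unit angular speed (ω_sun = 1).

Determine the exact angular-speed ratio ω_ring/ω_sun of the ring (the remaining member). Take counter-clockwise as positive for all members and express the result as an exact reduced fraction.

N_ring = 20 + 2·19 = 58
20(ω_s−ω_c) = −58(ω_r−ω_c),  ω_c=0, ω_s=1
ω_r = 0 − (20/58)(1−0) = -10/29
ω_r/ω_s = -10/29

-10/29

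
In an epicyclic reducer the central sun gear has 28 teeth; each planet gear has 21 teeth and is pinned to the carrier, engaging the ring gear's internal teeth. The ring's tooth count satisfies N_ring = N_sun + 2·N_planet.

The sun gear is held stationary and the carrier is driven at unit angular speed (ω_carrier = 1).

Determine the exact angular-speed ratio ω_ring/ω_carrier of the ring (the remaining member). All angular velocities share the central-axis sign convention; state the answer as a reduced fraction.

7/5

N_ring = 28 + 2·21 = 70
28(ω_s−ω_c) = −70(ω_r−ω_c),  ω_s=0, ω_c=1
ω_r = 1 − (28/70)(0−1) = 7/5
ω_r/ω_c = 7/5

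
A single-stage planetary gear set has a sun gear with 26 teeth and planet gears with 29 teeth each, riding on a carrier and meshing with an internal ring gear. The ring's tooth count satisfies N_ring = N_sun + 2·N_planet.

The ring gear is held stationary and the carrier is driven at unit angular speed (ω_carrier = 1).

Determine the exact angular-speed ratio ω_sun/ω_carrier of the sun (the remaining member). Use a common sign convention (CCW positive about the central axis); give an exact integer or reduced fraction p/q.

N_ring = 26 + 2·29 = 84
26(ω_s−ω_c) = −84(ω_r−ω_c),  ω_r=0, ω_c=1
ω_s = 1 − (84/26)(0−1) = 55/13
ω_s/ω_c = 55/13

55/13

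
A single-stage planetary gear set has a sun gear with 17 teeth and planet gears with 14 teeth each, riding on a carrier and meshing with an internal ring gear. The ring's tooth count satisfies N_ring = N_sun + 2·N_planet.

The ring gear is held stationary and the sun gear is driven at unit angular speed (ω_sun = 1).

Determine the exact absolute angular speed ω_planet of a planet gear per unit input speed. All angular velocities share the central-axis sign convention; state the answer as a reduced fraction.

-17/28

N_ring = 17 + 2·14 = 45
17(ω_s−ω_c) = −45(ω_r−ω_c),  ω_r=0, ω_s=1
17(1−ω_c) = −45(0−ω_c)  ⇒  62ω_c = 17  ⇒  ω_c = 17/62
sun–planet: 17·(1−17/62) = −14·(ω_p−ω_c)  ⇒  ω_p−ω_c = −(17/14)·(45/62) = -765/868
ω_p = 17/62 − 765/868 = -17/28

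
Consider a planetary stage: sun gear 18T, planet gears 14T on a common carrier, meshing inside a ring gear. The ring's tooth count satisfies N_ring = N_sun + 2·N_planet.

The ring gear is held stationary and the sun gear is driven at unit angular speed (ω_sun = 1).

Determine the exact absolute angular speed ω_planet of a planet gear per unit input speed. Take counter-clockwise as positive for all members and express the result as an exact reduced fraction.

-9/14

N_ring = 18 + 2·14 = 46
18(ω_s−ω_c) = −46(ω_r−ω_c),  ω_r=0, ω_s=1
18(1−ω_c) = −46(0−ω_c)  ⇒  64ω_c = 18  ⇒  ω_c = 9/32
sun–planet: 18·(1−9/32) = −14·(ω_p−ω_c)  ⇒  ω_p−ω_c = −(18/14)·(23/32) = -207/224
ω_p = 9/32 − 207/224 = -9/14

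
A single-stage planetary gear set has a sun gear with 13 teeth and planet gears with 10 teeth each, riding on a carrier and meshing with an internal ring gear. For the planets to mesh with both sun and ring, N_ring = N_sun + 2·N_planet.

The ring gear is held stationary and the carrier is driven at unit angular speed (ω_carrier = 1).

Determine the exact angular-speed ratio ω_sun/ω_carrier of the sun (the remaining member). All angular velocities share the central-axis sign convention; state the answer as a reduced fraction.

46/13

N_ring = 13 + 2·10 = 33
13(ω_s−ω_c) = −33(ω_r−ω_c),  ω_r=0, ω_c=1
ω_s = 1 − (33/13)(0−1) = 46/13
ω_s/ω_c = 46/13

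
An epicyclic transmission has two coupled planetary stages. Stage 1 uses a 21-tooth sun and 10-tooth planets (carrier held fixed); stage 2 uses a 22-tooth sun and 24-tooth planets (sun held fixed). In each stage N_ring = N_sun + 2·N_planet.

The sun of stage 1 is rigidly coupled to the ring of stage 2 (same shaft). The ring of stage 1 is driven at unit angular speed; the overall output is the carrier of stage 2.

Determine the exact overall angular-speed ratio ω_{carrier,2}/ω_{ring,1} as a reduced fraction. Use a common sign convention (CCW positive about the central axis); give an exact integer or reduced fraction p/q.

Stage 1: N_ring = 21 + 2·10 = 41
Stage 1: 21(ω_s−ω_c) = −41(ω_r−ω_c),  ω_c=0, ω_r=1
Stage 1: ω_s = 0 − (41/21)(1−0) = -41/21
  ⇒ ω_s¹/ω_r¹ = -41/21
Stage 2: N_ring = 22 + 2·24 = 70
Stage 2: 22(ω_s−ω_c) = −70(ω_r−ω_c),  ω_s=0, ω_r=1
Stage 2: 22(0−ω_c) = −70(1−ω_c)  ⇒  92ω_c = 70  ⇒  ω_c = 35/46
  ⇒ ω_c²/ω_r² = 35/46
Coupling ω_r² = ω_s¹ ⇒ overall = -41/21 × 35/46 = -205/138

-205/138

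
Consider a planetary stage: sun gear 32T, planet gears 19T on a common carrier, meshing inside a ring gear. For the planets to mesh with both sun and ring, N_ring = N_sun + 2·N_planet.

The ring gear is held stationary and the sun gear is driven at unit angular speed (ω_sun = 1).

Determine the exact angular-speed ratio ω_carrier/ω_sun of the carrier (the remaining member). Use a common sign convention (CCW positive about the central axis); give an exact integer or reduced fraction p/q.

16/51

N_ring = 32 + 2·19 = 70
32(ω_s−ω_c) = −70(ω_r−ω_c),  ω_r=0, ω_s=1
32(1−ω_c) = −70(0−ω_c)  ⇒  102ω_c = 32  ⇒  ω_c = 16/51
ω_c/ω_s = 16/51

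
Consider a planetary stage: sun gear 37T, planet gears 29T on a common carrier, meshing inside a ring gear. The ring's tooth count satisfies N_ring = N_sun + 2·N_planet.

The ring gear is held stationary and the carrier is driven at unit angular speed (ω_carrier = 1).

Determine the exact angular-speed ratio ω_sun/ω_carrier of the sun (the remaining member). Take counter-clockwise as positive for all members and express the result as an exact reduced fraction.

132/37

N_ring = 37 + 2·29 = 95
37(ω_s−ω_c) = −95(ω_r−ω_c),  ω_r=0, ω_c=1
ω_s = 1 − (95/37)(0−1) = 132/37
ω_s/ω_c = 132/37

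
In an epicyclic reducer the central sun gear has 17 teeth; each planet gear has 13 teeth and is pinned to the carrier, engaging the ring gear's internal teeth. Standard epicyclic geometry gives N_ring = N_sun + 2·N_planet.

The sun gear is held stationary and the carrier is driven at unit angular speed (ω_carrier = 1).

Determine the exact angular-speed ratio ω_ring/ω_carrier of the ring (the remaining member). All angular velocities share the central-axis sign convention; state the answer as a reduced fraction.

60/43

N_ring = 17 + 2·13 = 43
17(ω_s−ω_c) = −43(ω_r−ω_c),  ω_s=0, ω_c=1
ω_r = 1 − (17/43)(0−1) = 60/43
ω_r/ω_c = 60/43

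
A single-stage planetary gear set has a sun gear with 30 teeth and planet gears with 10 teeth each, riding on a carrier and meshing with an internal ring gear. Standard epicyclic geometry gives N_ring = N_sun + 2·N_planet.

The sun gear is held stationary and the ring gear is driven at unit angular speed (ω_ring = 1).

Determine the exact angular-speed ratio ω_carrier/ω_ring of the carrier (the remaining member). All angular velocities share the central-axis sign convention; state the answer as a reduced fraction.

N_ring = 30 + 2·10 = 50
30(ω_s−ω_c) = −50(ω_r−ω_c),  ω_s=0, ω_r=1
30(0−ω_c) = −50(1−ω_c)  ⇒  80ω_c = 50  ⇒  ω_c = 5/8
ω_c/ω_r = 5/8

5/8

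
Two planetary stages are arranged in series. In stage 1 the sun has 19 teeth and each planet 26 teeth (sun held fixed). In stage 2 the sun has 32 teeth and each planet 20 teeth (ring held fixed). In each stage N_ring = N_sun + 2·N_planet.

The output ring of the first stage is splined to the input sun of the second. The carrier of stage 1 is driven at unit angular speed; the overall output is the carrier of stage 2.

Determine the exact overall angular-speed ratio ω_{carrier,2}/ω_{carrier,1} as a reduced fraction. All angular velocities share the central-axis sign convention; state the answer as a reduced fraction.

360/923

Stage 1: N_ring = 19 + 2·26 = 71
Stage 1: 19(ω_s−ω_c) = −71(ω_r−ω_c),  ω_s=0, ω_c=1
Stage 1: ω_r = 1 − (19/71)(0−1) = 90/71
  ⇒ ω_r¹/ω_c¹ = 90/71
Stage 2: N_ring = 32 + 2·20 = 72
Stage 2: 32(ω_s−ω_c) = −72(ω_r−ω_c),  ω_r=0, ω_s=1
Stage 2: 32(1−ω_c) = −72(0−ω_c)  ⇒  104ω_c = 32  ⇒  ω_c = 4/13
  ⇒ ω_c²/ω_s² = 4/13
Coupling ω_s² = ω_r¹ ⇒ overall = 90/71 × 4/13 = 360/923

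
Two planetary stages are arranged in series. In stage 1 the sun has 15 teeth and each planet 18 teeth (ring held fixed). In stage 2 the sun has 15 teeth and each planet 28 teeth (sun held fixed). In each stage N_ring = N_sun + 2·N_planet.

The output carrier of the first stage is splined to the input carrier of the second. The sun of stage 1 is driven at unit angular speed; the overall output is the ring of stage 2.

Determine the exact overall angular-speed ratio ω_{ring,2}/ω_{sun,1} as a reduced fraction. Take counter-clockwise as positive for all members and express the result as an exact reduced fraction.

Stage 1: N_ring = 15 + 2·18 = 51
Stage 1: 15(ω_s−ω_c) = −51(ω_r−ω_c),  ω_r=0, ω_s=1
Stage 1: 15(1−ω_c) = −51(0−ω_c)  ⇒  66ω_c = 15  ⇒  ω_c = 5/22
  ⇒ ω_c¹/ω_s¹ = 5/22
Stage 2: N_ring = 15 + 2·28 = 71
Stage 2: 15(ω_s−ω_c) = −71(ω_r−ω_c),  ω_s=0, ω_c=1
Stage 2: ω_r = 1 − (15/71)(0−1) = 86/71
  ⇒ ω_r²/ω_c² = 86/71
Coupling ω_c² = ω_c¹ ⇒ overall = 5/22 × 86/71 = 215/781

215/781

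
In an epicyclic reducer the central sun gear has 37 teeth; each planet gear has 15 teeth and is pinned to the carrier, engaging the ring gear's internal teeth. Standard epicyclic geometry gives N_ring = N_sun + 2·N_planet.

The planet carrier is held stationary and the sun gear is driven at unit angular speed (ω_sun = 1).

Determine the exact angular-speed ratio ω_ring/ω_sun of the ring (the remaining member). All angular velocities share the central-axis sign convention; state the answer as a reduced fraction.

N_ring = 37 + 2·15 = 67
37(ω_s−ω_c) = −67(ω_r−ω_c),  ω_c=0, ω_s=1
ω_r = 0 − (37/67)(1−0) = -37/67
ω_r/ω_s = -37/67

-37/67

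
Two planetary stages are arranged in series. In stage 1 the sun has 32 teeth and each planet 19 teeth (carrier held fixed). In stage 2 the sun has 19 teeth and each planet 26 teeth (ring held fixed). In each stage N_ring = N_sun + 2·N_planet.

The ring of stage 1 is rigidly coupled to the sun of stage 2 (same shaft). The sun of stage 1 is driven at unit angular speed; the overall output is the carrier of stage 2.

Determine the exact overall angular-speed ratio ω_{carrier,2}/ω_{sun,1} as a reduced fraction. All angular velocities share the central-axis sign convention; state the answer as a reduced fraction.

Stage 1: N_ring = 32 + 2·19 = 70
Stage 1: 32(ω_s−ω_c) = −70(ω_r−ω_c),  ω_c=0, ω_s=1
Stage 1: ω_r = 0 − (32/70)(1−0) = -16/35
  ⇒ ω_r¹/ω_s¹ = -16/35
Stage 2: N_ring = 19 + 2·26 = 71
Stage 2: 19(ω_s−ω_c) = −71(ω_r−ω_c),  ω_r=0, ω_s=1
Stage 2: 19(1−ω_c) = −71(0−ω_c)  ⇒  90ω_c = 19  ⇒  ω_c = 19/90
  ⇒ ω_c²/ω_s² = 19/90
Coupling ω_s² = ω_r¹ ⇒ overall = -16/35 × 19/90 = -152/1575

-152/1575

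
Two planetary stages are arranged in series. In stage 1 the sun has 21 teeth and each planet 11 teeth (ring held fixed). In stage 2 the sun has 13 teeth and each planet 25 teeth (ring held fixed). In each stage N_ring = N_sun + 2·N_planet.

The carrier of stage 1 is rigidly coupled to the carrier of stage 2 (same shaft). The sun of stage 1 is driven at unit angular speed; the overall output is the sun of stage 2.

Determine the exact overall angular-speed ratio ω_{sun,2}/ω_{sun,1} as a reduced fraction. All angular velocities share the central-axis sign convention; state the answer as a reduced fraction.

399/208

Stage 1: N_ring = 21 + 2·11 = 43
Stage 1: 21(ω_s−ω_c) = −43(ω_r−ω_c),  ω_r=0, ω_s=1
Stage 1: 21(1−ω_c) = −43(0−ω_c)  ⇒  64ω_c = 21  ⇒  ω_c = 21/64
  ⇒ ω_c¹/ω_s¹ = 21/64
Stage 2: N_ring = 13 + 2·25 = 63
Stage 2: 13(ω_s−ω_c) = −63(ω_r−ω_c),  ω_r=0, ω_c=1
Stage 2: ω_s = 1 − (63/13)(0−1) = 76/13
  ⇒ ω_s²/ω_c² = 76/13
Coupling ω_c² = ω_c¹ ⇒ overall = 21/64 × 76/13 = 399/208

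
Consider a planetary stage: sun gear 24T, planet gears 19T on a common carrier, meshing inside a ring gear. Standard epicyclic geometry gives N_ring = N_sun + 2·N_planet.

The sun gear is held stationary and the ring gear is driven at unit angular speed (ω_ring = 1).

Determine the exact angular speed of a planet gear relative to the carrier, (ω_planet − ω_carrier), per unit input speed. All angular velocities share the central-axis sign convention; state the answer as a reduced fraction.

744/817

N_ring = 24 + 2·19 = 62
24(ω_s−ω_c) = −62(ω_r−ω_c),  ω_s=0, ω_r=1
24(0−ω_c) = −62(1−ω_c)  ⇒  86ω_c = 62  ⇒  ω_c = 31/43
sun–planet: 24·(0−31/43) = −19·(ω_p−ω_c)  ⇒  ω_p−ω_c = −(24/19)·(-31/43) = 744/817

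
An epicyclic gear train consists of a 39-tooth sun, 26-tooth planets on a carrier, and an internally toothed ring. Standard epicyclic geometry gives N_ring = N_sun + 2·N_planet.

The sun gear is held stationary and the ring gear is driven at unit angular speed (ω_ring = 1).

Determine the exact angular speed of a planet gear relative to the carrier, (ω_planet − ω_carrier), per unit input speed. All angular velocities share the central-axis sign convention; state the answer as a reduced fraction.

N_ring = 39 + 2·26 = 91
39(ω_s−ω_c) = −91(ω_r−ω_c),  ω_s=0, ω_r=1
39(0−ω_c) = −91(1−ω_c)  ⇒  130ω_c = 91  ⇒  ω_c = 7/10
sun–planet: 39·(0−7/10) = −26·(ω_p−ω_c)  ⇒  ω_p−ω_c = −(39/26)·(-7/10) = 21/20

21/20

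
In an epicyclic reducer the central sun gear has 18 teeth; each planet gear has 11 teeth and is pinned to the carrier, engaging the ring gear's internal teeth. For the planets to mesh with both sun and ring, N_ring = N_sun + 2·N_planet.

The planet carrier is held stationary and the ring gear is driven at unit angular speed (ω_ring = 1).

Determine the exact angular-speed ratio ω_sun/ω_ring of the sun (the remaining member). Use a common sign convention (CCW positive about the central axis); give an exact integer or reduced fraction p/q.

-20/9

N_ring = 18 + 2·11 = 40
18(ω_s−ω_c) = −40(ω_r−ω_c),  ω_c=0, ω_r=1
ω_s = 0 − (40/18)(1−0) = -20/9
ω_s/ω_r = -20/9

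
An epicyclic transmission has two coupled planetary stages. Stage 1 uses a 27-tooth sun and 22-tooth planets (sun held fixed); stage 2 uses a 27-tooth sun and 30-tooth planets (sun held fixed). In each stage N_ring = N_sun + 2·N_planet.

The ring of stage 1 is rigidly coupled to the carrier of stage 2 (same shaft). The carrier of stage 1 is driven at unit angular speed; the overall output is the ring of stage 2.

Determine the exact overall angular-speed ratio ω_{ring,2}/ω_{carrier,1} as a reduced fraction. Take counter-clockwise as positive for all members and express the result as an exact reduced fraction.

Stage 1: N_ring = 27 + 2·22 = 71
Stage 1: 27(ω_s−ω_c) = −71(ω_r−ω_c),  ω_s=0, ω_c=1
Stage 1: ω_r = 1 − (27/71)(0−1) = 98/71
  ⇒ ω_r¹/ω_c¹ = 98/71
Stage 2: N_ring = 27 + 2·30 = 87
Stage 2: 27(ω_s−ω_c) = −87(ω_r−ω_c),  ω_s=0, ω_c=1
Stage 2: ω_r = 1 − (27/87)(0−1) = 38/29
  ⇒ ω_r²/ω_c² = 38/29
Coupling ω_c² = ω_r¹ ⇒ overall = 98/71 × 38/29 = 3724/2059

3724/2059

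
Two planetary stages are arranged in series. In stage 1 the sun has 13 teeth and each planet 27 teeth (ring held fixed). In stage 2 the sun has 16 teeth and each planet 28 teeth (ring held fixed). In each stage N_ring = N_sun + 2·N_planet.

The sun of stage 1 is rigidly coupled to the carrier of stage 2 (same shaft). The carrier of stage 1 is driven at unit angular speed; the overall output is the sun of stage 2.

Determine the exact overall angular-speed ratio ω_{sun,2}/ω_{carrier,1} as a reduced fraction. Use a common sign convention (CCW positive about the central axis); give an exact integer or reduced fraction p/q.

Stage 1: N_ring = 13 + 2·27 = 67
Stage 1: 13(ω_s−ω_c) = −67(ω_r−ω_c),  ω_r=0, ω_c=1
Stage 1: ω_s = 1 − (67/13)(0−1) = 80/13
  ⇒ ω_s¹/ω_c¹ = 80/13
Stage 2: N_ring = 16 + 2·28 = 72
Stage 2: 16(ω_s−ω_c) = −72(ω_r−ω_c),  ω_r=0, ω_c=1
Stage 2: ω_s = 1 − (72/16)(0−1) = 11/2
  ⇒ ω_s²/ω_c² = 11/2
Coupling ω_c² = ω_s¹ ⇒ overall = 80/13 × 11/2 = 440/13

440/13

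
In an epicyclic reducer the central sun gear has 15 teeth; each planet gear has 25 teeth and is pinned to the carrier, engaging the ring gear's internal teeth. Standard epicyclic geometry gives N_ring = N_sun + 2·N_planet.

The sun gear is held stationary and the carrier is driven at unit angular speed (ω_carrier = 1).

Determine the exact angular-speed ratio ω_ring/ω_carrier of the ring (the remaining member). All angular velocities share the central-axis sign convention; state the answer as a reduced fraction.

N_ring = 15 + 2·25 = 65
15(ω_s−ω_c) = −65(ω_r−ω_c),  ω_s=0, ω_c=1
ω_r = 1 − (15/65)(0−1) = 16/13
ω_r/ω_c = 16/13

16/13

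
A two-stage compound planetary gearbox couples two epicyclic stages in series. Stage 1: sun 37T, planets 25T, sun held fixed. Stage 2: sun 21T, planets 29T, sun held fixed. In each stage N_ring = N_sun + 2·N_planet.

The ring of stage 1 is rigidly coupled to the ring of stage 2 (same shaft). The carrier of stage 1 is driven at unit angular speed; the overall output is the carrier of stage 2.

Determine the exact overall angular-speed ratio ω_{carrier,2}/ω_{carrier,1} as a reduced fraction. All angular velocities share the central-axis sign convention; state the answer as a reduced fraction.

2449/2175

Stage 1: N_ring = 37 + 2·25 = 87
Stage 1: 37(ω_s−ω_c) = −87(ω_r−ω_c),  ω_s=0, ω_c=1
Stage 1: ω_r = 1 − (37/87)(0−1) = 124/87
  ⇒ ω_r¹/ω_c¹ = 124/87
Stage 2: N_ring = 21 + 2·29 = 79
Stage 2: 21(ω_s−ω_c) = −79(ω_r−ω_c),  ω_s=0, ω_r=1
Stage 2: 21(0−ω_c) = −79(1−ω_c)  ⇒  100ω_c = 79  ⇒  ω_c = 79/100
  ⇒ ω_c²/ω_r² = 79/100
Coupling ω_r² = ω_r¹ ⇒ overall = 124/87 × 79/100 = 2449/2175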